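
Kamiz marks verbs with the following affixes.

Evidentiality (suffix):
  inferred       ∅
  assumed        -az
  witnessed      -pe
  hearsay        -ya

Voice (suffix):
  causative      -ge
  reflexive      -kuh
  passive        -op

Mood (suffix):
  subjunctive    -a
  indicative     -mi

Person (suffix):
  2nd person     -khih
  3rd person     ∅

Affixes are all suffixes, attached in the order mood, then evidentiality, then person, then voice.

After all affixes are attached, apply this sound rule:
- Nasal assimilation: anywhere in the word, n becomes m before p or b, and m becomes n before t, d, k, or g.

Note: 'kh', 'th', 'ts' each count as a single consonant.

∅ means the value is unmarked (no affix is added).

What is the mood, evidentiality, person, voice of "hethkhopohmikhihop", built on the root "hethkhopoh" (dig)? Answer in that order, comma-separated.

indicative, inferred, 2nd person, passive

Segment: hethkhopoh-mi-khih-op.
mood: -mi → indicative.
evidentiality: ∅ → inferred.
person: -khih → 2nd person.
voice: -op → passive.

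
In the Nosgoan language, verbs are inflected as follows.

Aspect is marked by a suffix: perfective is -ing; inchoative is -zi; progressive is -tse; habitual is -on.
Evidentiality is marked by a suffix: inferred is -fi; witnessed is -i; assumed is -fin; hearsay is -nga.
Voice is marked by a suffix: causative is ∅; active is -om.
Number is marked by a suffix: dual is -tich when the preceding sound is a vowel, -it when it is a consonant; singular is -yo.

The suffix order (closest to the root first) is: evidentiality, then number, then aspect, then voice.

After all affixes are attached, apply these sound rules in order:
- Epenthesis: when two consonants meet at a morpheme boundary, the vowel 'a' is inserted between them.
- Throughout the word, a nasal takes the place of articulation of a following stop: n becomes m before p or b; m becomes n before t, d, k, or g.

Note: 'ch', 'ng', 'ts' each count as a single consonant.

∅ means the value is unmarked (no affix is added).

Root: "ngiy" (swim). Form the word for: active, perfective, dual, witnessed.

Attach evidentiality witnessed -i → ngiyi.
Attach number dual -tich (after vowel 'i') → ngiyitich.
Attach aspect perfective -ing → ngiyitiching.
Attach voice active -om → ngiyitichingom.
Epenthesis: no change.
Nasal assimilation: no change.

ngiyitichingom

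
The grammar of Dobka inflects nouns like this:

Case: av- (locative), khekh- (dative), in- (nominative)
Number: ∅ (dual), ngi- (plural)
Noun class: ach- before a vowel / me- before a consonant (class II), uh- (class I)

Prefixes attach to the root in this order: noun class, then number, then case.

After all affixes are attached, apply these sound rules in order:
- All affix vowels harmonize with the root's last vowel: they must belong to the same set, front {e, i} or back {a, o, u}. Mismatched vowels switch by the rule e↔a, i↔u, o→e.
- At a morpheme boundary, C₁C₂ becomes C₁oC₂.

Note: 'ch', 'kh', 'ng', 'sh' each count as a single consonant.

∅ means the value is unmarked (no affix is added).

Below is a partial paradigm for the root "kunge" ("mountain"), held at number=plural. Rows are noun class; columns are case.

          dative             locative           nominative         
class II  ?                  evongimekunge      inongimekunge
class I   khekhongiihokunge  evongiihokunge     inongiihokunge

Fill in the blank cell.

Attach noun class class II me- (before consonant 'k') → mekunge.
Attach number plural ngi- → ngimekunge.
Attach case dative khekh- → khekhngimekunge.
Vowel harmony: no change.
Apply epenthesis: khekhngimekunge → khekhongimekunge.

khekhongimekunge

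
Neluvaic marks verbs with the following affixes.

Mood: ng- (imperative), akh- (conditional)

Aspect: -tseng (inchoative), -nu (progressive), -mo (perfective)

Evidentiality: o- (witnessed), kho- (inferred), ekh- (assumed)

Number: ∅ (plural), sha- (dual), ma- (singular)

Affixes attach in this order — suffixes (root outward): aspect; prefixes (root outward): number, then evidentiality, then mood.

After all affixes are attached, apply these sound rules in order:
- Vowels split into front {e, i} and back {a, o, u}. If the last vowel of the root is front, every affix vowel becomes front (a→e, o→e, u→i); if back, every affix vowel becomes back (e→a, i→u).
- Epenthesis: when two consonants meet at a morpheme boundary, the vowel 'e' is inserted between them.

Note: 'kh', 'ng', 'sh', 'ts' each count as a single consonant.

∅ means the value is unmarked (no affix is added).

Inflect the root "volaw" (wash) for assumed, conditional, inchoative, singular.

Attach aspect inchoative -tseng → volawtseng.
Attach number singular ma- → mavolawtseng.
Attach evidentiality assumed ekh- → ekhmavolawtseng.
Attach mood conditional akh- → akhekhmavolawtseng.
Apply vowel harmony: akhekhmavolawtseng → akhakhmavolawtsang.
Apply epenthesis: akhakhmavolawtsang → akhakhemavolawetsang.

akhakhemavolawetsang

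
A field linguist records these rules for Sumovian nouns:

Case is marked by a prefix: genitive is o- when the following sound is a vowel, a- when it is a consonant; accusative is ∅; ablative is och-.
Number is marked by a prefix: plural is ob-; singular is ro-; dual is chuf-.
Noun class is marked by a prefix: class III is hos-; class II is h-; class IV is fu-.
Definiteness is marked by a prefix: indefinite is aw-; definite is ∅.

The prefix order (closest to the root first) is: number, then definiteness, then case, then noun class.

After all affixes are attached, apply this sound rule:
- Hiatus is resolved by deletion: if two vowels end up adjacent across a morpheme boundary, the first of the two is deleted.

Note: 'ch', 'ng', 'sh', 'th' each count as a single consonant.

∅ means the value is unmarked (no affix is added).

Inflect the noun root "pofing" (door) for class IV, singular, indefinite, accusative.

Attach number singular ro- → ropofing.
Attach definiteness indefinite aw- → awropofing.
case = accusative: zero marking, form stays awropofing.
Attach noun class class IV fu- → fuawropofing.
Apply vowel deletion: fuawropofing → fawropofing.

fawropofing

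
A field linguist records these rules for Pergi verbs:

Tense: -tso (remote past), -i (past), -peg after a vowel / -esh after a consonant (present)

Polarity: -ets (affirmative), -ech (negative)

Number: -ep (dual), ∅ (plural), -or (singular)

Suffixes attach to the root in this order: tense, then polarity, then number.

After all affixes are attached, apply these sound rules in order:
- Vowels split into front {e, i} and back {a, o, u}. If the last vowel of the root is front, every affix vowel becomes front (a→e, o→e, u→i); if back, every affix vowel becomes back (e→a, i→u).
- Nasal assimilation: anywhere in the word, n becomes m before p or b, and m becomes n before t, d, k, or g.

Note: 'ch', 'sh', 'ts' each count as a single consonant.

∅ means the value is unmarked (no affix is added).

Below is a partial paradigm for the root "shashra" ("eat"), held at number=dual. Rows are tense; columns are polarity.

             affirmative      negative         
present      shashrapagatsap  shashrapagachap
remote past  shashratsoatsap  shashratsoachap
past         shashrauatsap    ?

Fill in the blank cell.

shashrauachap

Attach tense past -i → shashrai.
Attach polarity negative -ech → shashraiech.
Attach number dual -ep → shashraiechep.
Apply vowel harmony: shashraiechep → shashrauachap.
Nasal assimilation: no change.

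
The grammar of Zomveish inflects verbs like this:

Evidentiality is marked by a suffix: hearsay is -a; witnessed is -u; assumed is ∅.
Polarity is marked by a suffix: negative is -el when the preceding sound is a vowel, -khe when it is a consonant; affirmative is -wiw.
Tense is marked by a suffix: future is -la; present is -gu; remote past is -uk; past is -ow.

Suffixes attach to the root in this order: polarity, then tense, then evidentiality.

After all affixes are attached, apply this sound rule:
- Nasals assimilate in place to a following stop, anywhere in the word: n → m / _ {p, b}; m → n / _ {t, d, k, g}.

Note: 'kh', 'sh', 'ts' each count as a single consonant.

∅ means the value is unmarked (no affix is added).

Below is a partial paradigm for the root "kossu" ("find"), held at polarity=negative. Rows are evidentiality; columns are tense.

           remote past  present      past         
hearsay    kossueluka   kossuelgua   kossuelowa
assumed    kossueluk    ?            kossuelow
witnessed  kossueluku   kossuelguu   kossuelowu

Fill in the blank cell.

kossuelgu

Attach polarity negative -el (after vowel 'u') → kossuel.
Attach tense present -gu → kossuelgu.
evidentiality = assumed: zero marking, form stays kossuelgu.
Nasal assimilation: no change.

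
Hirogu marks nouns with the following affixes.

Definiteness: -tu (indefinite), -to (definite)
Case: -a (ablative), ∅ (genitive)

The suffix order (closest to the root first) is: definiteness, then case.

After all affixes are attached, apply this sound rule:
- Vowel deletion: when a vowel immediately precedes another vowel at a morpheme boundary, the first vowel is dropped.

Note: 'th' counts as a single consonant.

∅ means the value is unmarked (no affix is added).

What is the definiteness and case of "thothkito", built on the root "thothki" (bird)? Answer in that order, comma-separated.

definite, genitive

Segment: thothki-to.
definiteness: -to → definite.
case: ∅ → genitive.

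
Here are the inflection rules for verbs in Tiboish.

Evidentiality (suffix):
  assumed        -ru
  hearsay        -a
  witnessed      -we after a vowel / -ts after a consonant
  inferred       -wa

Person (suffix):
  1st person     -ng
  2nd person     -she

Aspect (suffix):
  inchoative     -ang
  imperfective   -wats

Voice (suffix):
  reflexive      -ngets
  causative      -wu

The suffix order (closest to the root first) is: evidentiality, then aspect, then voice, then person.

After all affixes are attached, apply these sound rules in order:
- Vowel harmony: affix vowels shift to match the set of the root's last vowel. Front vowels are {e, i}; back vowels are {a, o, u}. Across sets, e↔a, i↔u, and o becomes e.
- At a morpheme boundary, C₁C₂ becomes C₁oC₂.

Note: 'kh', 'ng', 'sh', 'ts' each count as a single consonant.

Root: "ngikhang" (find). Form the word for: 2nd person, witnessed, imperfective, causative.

ngikhangotsowatsowusha

Attach evidentiality witnessed -ts (after consonant 'ng') → ngikhangts.
Attach aspect imperfective -wats → ngikhangtswats.
Attach voice causative -wu → ngikhangtswatswu.
Attach person 2nd person -she → ngikhangtswatswushe.
Apply vowel harmony: ngikhangtswatswushe → ngikhangtswatswusha.
Apply epenthesis: ngikhangtswatswusha → ngikhangotsowatsowusha.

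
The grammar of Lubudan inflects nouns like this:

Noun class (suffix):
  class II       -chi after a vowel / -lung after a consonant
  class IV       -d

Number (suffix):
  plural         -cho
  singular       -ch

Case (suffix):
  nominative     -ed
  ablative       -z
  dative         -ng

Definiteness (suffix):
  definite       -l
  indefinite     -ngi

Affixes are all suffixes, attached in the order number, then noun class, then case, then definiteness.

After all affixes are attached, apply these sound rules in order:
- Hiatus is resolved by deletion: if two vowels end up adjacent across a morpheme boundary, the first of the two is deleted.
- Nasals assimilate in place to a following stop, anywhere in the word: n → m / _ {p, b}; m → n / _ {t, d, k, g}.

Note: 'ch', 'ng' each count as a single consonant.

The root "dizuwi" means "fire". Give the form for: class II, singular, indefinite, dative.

dizuwichlungngngi

Attach number singular -ch → dizuwich.
Attach noun class class II -lung (after consonant 'ch') → dizuwichlung.
Attach case dative -ng → dizuwichlungng.
Attach definiteness indefinite -ngi → dizuwichlungngngi.
Vowel deletion: no change.
Nasal assimilation: no change.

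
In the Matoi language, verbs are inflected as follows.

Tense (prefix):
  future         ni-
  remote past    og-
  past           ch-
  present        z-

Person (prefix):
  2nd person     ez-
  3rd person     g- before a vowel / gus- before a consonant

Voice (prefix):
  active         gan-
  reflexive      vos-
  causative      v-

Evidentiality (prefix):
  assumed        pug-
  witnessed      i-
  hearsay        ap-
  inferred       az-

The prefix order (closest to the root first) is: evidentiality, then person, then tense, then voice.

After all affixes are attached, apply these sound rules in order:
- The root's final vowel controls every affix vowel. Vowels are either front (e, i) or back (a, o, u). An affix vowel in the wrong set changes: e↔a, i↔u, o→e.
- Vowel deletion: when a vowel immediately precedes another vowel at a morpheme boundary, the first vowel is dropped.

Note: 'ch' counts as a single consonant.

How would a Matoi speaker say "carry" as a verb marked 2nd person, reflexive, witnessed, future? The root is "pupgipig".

vesnezipupgipig

Attach evidentiality witnessed i- → ipupgipig.
Attach person 2nd person ez- → ezipupgipig.
Attach tense future ni- → niezipupgipig.
Attach voice reflexive vos- → vosniezipupgipig.
Apply vowel harmony: vosniezipupgipig → vesniezipupgipig.
Apply vowel deletion: vesniezipupgipig → vesnezipupgipig.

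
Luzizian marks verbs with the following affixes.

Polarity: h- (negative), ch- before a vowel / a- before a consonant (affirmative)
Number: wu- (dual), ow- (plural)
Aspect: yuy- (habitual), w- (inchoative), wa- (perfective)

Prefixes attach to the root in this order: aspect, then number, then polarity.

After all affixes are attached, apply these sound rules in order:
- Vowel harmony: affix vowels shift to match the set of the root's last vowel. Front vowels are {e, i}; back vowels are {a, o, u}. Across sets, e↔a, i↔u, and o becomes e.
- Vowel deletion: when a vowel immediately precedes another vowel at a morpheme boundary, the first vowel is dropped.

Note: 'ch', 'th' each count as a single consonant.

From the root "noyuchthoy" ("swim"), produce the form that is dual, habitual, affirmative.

Attach aspect habitual yuy- → yuynoyuchthoy.
Attach number dual wu- → wuyuynoyuchthoy.
Attach polarity affirmative a- (before consonant 'w') → awuyuynoyuchthoy.
Vowel harmony: no change.
Vowel deletion: no change.

awuyuynoyuchthoy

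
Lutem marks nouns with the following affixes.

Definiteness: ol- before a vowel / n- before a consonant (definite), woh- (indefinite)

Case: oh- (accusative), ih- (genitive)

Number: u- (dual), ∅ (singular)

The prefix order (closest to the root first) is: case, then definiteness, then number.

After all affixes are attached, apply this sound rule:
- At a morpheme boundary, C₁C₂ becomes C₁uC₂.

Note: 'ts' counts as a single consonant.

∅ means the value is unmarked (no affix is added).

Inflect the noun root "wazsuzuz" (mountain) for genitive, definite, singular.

Attach case genitive ih- → ihwazsuzuz.
Attach definiteness definite ol- (before vowel 'i') → olihwazsuzuz.
number = singular: zero marking, form stays olihwazsuzuz.
Apply epenthesis: olihwazsuzuz → olihuwazsuzuz.

olihuwazsuzuz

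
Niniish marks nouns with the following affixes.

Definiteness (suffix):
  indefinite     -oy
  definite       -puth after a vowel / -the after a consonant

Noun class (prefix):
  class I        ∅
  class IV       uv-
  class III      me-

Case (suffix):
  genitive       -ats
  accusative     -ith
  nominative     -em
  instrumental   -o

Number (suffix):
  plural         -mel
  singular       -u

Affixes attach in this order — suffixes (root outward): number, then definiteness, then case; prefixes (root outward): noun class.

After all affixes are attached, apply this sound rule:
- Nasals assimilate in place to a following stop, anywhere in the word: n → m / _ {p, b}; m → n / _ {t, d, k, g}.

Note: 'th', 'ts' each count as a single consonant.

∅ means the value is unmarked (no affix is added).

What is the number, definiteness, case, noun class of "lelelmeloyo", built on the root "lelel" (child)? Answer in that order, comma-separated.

Segment: lelel-mel-oy-o.
number: -mel → plural.
definiteness: -oy → indefinite.
case: -o → instrumental.
noun class: ∅ → class I.

plural, indefinite, instrumental, class I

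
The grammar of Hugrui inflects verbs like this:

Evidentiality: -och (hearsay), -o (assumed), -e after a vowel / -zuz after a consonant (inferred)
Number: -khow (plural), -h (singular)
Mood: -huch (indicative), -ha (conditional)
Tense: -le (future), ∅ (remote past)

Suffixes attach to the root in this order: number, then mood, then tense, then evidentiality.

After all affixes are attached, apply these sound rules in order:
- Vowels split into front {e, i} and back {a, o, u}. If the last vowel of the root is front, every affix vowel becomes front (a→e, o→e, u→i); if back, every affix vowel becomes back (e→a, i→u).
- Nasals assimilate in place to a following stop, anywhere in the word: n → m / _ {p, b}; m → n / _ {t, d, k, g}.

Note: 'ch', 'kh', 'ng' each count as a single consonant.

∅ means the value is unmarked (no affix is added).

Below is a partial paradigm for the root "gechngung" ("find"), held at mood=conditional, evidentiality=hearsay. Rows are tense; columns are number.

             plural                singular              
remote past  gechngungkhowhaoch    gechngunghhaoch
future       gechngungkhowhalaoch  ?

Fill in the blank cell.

gechngunghhalaoch

Attach number singular -h → gechngungh.
Attach mood conditional -ha → gechngunghha.
Attach tense future -le → gechngunghhale.
Attach evidentiality hearsay -och → gechngunghhaleoch.
Apply vowel harmony: gechngunghhaleoch → gechngunghhalaoch.
Nasal assimilation: no change.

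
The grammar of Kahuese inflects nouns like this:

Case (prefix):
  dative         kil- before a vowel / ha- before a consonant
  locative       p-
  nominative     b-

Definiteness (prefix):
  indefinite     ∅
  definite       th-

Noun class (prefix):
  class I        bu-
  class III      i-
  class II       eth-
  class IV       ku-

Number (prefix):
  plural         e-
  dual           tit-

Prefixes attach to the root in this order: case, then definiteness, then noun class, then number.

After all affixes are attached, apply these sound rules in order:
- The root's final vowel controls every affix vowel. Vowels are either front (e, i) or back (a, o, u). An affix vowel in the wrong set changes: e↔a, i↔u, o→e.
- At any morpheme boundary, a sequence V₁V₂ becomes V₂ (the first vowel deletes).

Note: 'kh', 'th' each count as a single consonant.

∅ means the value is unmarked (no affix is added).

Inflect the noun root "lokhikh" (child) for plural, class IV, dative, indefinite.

Attach case dative ha- (before consonant 'l') → halokhikh.
definiteness = indefinite: zero marking, form stays halokhikh.
Attach noun class class IV ku- → kuhalokhikh.
Attach number plural e- → ekuhalokhikh.
Apply vowel harmony: ekuhalokhikh → ekihelokhikh.
Vowel deletion: no change.

ekihelokhikh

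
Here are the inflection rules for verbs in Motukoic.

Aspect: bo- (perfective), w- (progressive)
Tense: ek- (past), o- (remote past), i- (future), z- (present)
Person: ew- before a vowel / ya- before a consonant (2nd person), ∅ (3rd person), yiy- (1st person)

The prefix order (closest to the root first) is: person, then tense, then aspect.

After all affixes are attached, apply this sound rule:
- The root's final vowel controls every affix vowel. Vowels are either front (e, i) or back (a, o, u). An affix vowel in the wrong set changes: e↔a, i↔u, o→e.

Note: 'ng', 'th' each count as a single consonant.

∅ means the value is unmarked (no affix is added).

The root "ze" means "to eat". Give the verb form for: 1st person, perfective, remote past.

Attach person 1st person yiy- → yiyze.
Attach tense remote past o- → oyiyze.
Attach aspect perfective bo- → booyiyze.
Apply vowel harmony: booyiyze → beeyiyze.

beeyiyze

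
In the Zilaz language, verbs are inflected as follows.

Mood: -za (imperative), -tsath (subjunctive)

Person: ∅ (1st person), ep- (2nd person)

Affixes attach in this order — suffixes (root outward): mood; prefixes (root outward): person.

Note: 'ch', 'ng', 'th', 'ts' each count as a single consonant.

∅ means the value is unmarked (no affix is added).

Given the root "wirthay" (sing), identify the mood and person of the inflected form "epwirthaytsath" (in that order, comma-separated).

Segment: ep-wirthay-tsath.
mood: -tsath → subjunctive.
person: ep- → 2nd person.

subjunctive, 2nd person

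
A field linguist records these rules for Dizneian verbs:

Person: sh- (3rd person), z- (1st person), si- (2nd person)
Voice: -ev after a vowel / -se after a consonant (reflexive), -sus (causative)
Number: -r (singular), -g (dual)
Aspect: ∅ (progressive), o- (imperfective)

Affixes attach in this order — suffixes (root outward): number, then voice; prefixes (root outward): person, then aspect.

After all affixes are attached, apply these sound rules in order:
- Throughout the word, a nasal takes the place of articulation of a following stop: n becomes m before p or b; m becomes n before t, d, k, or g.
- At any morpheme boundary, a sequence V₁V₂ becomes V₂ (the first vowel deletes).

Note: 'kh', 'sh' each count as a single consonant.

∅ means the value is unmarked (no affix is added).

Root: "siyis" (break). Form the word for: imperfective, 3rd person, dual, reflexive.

oshsiyisgse

Attach number dual -g → siyisg.
Attach person 3rd person sh- → shsiyisg.
Attach aspect imperfective o- → oshsiyisg.
Attach voice reflexive -se (after consonant 'g') → oshsiyisgse.
Nasal assimilation: no change.
Vowel deletion: no change.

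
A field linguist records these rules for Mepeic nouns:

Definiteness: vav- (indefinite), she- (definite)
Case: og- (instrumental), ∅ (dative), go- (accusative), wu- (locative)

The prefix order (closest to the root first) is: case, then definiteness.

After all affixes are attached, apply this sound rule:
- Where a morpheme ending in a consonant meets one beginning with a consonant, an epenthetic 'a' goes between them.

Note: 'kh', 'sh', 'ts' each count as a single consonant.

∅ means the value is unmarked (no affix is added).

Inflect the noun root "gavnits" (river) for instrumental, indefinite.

vavogagavnits

Attach case instrumental og- → oggavnits.
Attach definiteness indefinite vav- → vavoggavnits.
Apply epenthesis: vavoggavnits → vavogagavnits.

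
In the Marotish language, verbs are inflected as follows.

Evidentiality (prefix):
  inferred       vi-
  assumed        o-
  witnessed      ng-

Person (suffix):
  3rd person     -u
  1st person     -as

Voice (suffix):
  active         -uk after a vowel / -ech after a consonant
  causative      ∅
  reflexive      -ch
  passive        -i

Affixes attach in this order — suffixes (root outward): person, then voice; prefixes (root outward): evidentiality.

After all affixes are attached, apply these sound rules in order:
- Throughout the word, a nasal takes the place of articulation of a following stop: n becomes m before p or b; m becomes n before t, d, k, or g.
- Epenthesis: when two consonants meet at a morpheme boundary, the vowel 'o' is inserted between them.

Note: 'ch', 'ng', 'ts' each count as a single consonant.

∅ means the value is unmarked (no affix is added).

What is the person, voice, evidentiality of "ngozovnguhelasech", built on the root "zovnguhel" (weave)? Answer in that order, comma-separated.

1st person, active, witnessed

Segment: ng-zovnguhel-as-ech.
person: -as → 1st person.
voice: -uk/ech → active.
evidentiality: ng- → witnessed.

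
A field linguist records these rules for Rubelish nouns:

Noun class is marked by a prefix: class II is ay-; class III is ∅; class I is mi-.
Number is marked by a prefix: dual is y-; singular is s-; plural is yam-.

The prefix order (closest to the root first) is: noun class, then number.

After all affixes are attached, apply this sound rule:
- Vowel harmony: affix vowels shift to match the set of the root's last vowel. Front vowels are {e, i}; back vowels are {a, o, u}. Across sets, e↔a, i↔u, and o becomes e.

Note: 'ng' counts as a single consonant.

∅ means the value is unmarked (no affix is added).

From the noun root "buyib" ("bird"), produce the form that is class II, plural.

yemeybuyib

Attach noun class class II ay- → aybuyib.
Attach number plural yam- → yamaybuyib.
Apply vowel harmony: yamaybuyib → yemeybuyib.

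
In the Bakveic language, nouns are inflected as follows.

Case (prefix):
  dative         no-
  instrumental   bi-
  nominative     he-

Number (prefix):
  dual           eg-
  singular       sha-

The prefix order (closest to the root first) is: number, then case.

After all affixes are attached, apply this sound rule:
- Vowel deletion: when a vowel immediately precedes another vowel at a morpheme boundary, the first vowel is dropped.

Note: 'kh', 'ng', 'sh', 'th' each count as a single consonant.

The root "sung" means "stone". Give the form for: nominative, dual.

Attach number dual eg- → egsung.
Attach case nominative he- → heegsung.
Apply vowel deletion: heegsung → hegsung.

hegsung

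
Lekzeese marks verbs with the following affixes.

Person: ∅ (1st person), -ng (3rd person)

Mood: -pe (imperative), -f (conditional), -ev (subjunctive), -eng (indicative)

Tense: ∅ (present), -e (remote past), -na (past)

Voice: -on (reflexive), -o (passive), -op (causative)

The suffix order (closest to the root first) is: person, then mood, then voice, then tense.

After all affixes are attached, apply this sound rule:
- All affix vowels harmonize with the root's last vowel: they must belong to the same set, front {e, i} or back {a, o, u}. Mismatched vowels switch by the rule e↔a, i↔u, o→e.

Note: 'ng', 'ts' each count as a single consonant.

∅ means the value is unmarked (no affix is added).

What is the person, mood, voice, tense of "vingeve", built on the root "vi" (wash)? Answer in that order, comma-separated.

3rd person, subjunctive, passive, present

Segment: vi-ng-ev-o.
person: -ng → 3rd person.
mood: -ev → subjunctive.
voice: -o → passive.
tense: ∅ → present.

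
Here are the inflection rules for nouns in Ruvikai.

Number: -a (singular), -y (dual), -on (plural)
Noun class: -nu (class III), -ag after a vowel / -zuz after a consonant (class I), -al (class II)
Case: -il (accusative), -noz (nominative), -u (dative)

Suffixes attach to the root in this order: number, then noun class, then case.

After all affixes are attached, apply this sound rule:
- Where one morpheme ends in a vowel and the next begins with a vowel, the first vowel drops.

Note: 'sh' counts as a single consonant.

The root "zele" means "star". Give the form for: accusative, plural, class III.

zelonnil

Attach number plural -on → zeleon.
Attach noun class class III -nu → zeleonnu.
Attach case accusative -il → zeleonnuil.
Apply vowel deletion: zeleonnuil → zelonnil.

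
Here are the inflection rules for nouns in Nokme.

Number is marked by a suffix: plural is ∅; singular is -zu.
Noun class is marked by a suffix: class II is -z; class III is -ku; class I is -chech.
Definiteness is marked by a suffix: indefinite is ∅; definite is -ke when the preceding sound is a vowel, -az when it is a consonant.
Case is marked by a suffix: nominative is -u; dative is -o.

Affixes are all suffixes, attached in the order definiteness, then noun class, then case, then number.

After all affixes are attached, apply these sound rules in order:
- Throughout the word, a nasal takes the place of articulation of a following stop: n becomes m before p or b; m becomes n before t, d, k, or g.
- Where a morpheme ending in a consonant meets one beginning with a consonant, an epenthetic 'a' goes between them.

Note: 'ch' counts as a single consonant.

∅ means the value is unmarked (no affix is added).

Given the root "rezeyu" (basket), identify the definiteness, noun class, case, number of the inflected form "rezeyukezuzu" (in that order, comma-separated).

Segment: rezeyu-ke-z-u-zu.
definiteness: -ke/az → definite.
noun class: -z → class II.
case: -u → nominative.
number: -zu → singular.

definite, class II, nominative, singular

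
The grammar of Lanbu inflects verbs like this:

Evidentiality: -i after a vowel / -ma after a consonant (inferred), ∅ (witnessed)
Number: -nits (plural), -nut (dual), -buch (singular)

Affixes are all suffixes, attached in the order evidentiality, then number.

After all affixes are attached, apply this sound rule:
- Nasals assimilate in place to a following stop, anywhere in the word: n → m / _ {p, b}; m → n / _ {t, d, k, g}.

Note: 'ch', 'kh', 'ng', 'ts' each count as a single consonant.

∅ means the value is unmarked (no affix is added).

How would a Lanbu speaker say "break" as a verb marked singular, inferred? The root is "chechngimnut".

chechngimnutmabuch

Attach evidentiality inferred -ma (after consonant 't') → chechngimnutma.
Attach number singular -buch → chechngimnutmabuch.
Nasal assimilation: no change.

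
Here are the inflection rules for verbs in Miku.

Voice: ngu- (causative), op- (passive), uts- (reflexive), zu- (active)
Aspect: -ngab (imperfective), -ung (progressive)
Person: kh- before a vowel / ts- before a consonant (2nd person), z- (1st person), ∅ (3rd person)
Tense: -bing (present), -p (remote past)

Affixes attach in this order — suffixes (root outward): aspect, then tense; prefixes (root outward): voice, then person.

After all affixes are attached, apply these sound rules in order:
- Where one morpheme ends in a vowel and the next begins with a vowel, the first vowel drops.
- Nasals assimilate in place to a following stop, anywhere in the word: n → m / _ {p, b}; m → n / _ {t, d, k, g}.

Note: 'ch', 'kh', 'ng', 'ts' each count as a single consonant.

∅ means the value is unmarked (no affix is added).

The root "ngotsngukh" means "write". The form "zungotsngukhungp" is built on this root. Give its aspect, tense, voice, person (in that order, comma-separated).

progressive, remote past, active, 3rd person

Segment: zu-ngotsngukh-ung-p.
aspect: -ung → progressive.
tense: -p → remote past.
voice: zu- → active.
person: ∅ → 3rd person.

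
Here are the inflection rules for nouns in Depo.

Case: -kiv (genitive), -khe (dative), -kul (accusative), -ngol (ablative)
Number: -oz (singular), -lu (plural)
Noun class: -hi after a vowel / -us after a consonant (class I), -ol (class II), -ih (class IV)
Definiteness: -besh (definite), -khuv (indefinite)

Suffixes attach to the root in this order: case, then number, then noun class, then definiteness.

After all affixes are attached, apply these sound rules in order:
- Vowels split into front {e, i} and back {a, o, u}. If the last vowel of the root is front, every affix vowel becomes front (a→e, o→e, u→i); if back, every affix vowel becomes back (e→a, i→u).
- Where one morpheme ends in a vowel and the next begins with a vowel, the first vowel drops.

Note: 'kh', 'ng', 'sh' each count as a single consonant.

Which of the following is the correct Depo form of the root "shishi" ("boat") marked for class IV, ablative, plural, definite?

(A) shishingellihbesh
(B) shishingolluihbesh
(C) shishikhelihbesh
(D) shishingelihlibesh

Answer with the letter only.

Attach case ablative -ngol → shishingol.
Attach number plural -lu → shishingollu.
Attach noun class class IV -ih → shishingolluih.
Attach definiteness definite -besh → shishingolluihbesh.
Apply vowel harmony: shishingolluihbesh → shishingelliihbesh.
Apply vowel deletion: shishingelliihbesh → shishingellihbesh.
So the correct form is shishingellihbesh, option (A).
(D) shishingelihlibesh is wrong: it has the affixes in the wrong order.
(C) shishikhelihbesh is wrong: it uses dative instead of ablative for case.
(B) shishingolluihbesh is wrong: it fails to apply the sound rule(s).

A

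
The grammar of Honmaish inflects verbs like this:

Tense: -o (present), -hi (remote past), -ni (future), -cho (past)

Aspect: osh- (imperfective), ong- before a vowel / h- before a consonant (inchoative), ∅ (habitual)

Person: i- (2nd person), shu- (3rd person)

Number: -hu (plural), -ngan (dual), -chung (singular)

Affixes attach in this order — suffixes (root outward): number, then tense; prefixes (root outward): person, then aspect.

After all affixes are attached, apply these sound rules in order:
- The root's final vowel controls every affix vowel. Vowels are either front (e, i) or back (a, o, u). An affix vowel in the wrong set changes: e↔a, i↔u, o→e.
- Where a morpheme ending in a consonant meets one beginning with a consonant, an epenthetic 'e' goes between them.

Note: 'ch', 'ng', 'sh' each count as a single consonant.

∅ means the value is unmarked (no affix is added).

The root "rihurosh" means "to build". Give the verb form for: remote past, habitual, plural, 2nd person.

urihuroshehuhu

Attach number plural -hu → rihuroshhu.
Attach person 2nd person i- → irihuroshhu.
aspect = habitual: zero marking, form stays irihuroshhu.
Attach tense remote past -hi → irihuroshhuhi.
Apply vowel harmony: irihuroshhuhi → urihuroshhuhu.
Apply epenthesis: urihuroshhuhu → urihuroshehuhu.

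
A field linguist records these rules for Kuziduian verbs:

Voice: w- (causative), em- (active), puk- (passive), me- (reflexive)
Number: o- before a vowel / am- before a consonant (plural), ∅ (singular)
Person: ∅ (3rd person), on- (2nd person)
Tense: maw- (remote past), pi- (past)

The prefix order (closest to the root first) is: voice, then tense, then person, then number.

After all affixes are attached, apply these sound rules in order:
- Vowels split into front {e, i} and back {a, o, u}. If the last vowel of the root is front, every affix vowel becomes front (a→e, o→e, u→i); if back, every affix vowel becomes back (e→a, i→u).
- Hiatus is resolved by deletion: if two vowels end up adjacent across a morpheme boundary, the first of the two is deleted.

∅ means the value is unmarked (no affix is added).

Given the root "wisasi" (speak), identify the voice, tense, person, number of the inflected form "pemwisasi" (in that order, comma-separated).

Segment: pi-em-wisasi.
voice: em- → active.
tense: pi- → past.
person: ∅ → 3rd person.
number: ∅ → singular.

active, past, 3rd person, singular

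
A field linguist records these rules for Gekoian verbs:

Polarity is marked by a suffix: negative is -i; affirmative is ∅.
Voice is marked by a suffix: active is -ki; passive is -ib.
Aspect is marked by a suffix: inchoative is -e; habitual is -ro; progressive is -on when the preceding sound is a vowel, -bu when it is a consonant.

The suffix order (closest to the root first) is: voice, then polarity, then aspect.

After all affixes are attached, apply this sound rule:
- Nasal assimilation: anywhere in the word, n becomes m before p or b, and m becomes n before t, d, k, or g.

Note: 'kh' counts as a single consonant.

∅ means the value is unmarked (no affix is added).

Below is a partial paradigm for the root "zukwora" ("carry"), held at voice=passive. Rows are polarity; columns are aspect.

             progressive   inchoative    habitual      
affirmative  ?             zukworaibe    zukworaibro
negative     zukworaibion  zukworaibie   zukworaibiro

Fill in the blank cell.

Attach voice passive -ib → zukworaib.
polarity = affirmative: zero marking, form stays zukworaib.
Attach aspect progressive -bu (after consonant 'b') → zukworaibbu.
Nasal assimilation: no change.

zukworaibbu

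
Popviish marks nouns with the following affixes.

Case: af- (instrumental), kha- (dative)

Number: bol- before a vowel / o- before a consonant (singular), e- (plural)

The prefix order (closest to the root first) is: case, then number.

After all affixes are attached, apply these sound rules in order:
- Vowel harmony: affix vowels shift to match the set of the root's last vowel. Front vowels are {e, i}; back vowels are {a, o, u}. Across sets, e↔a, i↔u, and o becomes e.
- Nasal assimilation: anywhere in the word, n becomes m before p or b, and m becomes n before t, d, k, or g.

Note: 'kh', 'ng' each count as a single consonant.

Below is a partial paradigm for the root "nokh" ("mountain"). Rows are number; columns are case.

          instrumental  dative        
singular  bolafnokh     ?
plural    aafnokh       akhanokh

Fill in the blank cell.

okhanokh

Attach case dative kha- → khanokh.
Attach number singular o- (before consonant 'kh') → okhanokh.
Vowel harmony: no change.
Nasal assimilation: no change.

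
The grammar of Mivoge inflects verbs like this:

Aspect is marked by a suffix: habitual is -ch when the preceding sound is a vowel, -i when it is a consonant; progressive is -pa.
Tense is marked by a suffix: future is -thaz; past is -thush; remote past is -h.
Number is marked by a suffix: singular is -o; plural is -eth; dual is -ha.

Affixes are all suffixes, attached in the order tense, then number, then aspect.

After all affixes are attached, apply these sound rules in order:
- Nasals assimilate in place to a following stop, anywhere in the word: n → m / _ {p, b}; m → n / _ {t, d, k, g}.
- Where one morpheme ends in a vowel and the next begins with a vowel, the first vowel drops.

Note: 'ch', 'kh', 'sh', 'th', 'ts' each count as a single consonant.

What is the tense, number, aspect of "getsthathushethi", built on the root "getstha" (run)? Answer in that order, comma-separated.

Segment: getstha-thush-eth-i.
tense: -thush → past.
number: -eth → plural.
aspect: -ch/i → habitual.

past, plural, habitual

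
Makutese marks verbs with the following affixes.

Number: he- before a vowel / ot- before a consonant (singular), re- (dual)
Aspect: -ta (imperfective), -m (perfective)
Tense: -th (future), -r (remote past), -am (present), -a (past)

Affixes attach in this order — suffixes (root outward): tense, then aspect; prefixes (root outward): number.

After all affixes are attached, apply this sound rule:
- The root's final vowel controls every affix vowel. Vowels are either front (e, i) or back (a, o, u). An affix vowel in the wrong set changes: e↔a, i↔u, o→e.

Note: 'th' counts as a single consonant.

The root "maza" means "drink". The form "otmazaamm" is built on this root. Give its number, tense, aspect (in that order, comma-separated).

Segment: ot-maza-am-m.
number: he/ot- → singular.
tense: -am → present.
aspect: -m → perfective.

singular, present, perfective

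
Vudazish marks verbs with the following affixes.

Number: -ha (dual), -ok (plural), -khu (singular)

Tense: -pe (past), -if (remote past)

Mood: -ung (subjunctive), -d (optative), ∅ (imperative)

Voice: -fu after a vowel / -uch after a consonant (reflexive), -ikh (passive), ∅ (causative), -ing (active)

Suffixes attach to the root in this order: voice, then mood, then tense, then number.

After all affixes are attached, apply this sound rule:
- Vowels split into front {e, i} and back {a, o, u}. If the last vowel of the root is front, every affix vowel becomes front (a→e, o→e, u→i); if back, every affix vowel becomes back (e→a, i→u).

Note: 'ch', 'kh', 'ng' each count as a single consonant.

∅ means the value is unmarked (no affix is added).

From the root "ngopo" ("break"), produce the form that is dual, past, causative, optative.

voice = causative: zero marking, form stays ngopo.
Attach mood optative -d → ngopod.
Attach tense past -pe → ngopodpe.
Attach number dual -ha → ngopodpeha.
Apply vowel harmony: ngopodpeha → ngopodpaha.

ngopodpaha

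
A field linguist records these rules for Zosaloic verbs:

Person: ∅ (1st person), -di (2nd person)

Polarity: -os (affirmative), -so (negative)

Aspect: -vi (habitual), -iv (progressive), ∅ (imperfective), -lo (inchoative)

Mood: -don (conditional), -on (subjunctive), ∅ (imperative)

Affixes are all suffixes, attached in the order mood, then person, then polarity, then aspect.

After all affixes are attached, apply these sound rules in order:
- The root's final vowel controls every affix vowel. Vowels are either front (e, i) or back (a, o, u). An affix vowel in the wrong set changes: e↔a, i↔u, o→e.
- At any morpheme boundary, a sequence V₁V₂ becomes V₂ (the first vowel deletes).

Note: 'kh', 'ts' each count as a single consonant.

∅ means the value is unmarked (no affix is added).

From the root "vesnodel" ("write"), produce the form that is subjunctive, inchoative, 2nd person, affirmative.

vesnodelendesle

Attach mood subjunctive -on → vesnodelon.
Attach person 2nd person -di → vesnodelondi.
Attach polarity affirmative -os → vesnodelondios.
Attach aspect inchoative -lo → vesnodelondioslo.
Apply vowel harmony: vesnodelondioslo → vesnodelendiesle.
Apply vowel deletion: vesnodelendiesle → vesnodelendesle.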